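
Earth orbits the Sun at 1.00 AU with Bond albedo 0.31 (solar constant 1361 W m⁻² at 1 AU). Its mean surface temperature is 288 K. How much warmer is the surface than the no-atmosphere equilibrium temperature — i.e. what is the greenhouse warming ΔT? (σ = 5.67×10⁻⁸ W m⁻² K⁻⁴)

ΔT ≈ 34.3 K

S = 1361/1.00² = 1361 W m⁻².
T_eq = [S(1−A)/(4σ)]^(1/4) = [1361×0.69/(4×5.67×10⁻⁸)]^(1/4) = 253.7 K.
ΔT = T_surf − T_eq = 288 − 253.7.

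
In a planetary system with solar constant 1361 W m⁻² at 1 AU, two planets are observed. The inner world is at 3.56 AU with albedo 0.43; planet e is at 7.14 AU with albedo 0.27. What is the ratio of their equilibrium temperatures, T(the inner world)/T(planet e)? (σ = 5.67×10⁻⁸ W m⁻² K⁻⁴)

T₁/T₂ ≈ 1.331

T_eq = [S₀(1−A)/(4σd²)]^(1/4), so T ∝ (1−A)^(1/4) / √d.
T₁ = [1361×0.57/(4×5.67×10⁻⁸×3.56²)]^(1/4) = 128.17 K.
T₂ = [1361×0.73/(4×5.67×10⁻⁸×7.14²)]^(1/4) = 96.28 K.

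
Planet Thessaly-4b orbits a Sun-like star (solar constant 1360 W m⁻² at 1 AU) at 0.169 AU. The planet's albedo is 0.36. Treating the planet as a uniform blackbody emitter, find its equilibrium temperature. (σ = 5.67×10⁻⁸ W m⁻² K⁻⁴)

Flux at 0.169 AU: S = 1360/0.169² = 4.76×10⁴ W m⁻².
Energy balance: absorbed = emitted ⇒ πR²·S(1−A) = 4πR²·σT_eq⁴, so T_eq⁴ = S(1−A)/(4σ).
T_eq = [4.76×10⁴ × 0.64 / (4 × 5.67×10⁻⁸)]^(1/4) = (1.34×10¹¹)^(1/4) = 605 K.

T_eq ≈ 605 K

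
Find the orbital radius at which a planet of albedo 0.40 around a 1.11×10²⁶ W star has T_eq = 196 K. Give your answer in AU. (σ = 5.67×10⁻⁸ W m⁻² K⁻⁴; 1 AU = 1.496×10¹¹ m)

From T_eq⁴ = L(1−A)/(16πσd²): d = √[L(1−A)/(16πσT_eq⁴)].
d = √[1.11×10²⁶ × 0.60 / (16π × 5.67×10⁻⁸ × (196)⁴)] = 1.26×10¹¹ m = 0.841 AU.

d ≈ 0.841 AU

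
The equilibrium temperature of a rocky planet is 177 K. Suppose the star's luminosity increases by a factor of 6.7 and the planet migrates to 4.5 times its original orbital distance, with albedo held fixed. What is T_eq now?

T_eq ∝ L^(1/4) · d^(−1/2).
T′ = 177 × 6.7^(1/4) / 4.5^(1/2) = 134 K.

T_eq ≈ 134 K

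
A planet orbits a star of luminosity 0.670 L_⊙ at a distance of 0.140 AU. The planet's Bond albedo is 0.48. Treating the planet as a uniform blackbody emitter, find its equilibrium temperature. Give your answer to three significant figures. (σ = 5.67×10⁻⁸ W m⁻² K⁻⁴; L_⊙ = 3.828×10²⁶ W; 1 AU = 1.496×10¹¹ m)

T_eq ≈ 572 K

d = 0.140 AU = 2.09×10¹⁰ m.
L = 0.670 × 3.828×10²⁶ = 2.56×10²⁶ W.
Flux: S = L/(4πd²) = 2.56×10²⁶/(4π×(2.09×10¹⁰)²) = 4.65×10⁴ W m⁻².
Energy balance: absorbed = emitted ⇒ πR²·S(1−A) = 4πR²·σT_eq⁴, so T_eq⁴ = S(1−A)/(4σ).
T_eq = [4.65×10⁴ × 0.52 / (4 × 5.67×10⁻⁸)]^(1/4) = (1.07×10¹¹)^(1/4) = 572 K.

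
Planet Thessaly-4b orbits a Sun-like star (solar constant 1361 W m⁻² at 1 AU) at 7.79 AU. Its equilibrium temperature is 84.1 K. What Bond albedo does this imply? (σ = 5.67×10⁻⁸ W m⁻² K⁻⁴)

A ≈ 0.49

Flux at 7.79 AU: S = 1361/7.79² = 22.4 W m⁻².
From T_eq⁴ = S(1−A)/(4σ): 1−A = 4σT_eq⁴/S.
1−A = 4 × 5.67×10⁻⁸ × (84.1)⁴ / 22.4 = 0.506.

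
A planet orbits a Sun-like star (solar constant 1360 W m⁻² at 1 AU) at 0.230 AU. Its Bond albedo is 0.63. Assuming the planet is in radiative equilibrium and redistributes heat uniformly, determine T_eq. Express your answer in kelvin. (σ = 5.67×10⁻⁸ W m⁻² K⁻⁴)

Flux at 0.230 AU: S = 1360/0.230² = 2.57×10⁴ W m⁻².
Energy balance: absorbed = emitted ⇒ πR²·S(1−A) = 4πR²·σT_eq⁴, so T_eq⁴ = S(1−A)/(4σ).
T_eq = [2.57×10⁴ × 0.37 / (4 × 5.67×10⁻⁸)]^(1/4) = (4.19×10¹⁰)^(1/4) = 453 K.

T_eq ≈ 453 K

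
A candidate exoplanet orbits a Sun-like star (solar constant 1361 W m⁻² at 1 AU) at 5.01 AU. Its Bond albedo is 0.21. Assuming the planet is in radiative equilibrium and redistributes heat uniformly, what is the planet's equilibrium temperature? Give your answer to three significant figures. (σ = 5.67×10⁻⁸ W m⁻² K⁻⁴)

T_eq ≈ 117 K

Flux at 5.01 AU: S = 1361/5.01² = 54.2 W m⁻².
Energy balance: absorbed = emitted ⇒ πR²·S(1−A) = 4πR²·σT_eq⁴, so T_eq⁴ = S(1−A)/(4σ).
T_eq = [54.2 × 0.79 / (4 × 5.67×10⁻⁸)]^(1/4) = (1.89×10⁸)^(1/4) = 117 K.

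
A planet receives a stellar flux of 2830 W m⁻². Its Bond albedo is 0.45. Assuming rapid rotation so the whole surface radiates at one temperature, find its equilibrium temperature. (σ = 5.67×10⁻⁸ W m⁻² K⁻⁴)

T_eq ≈ 288 K

Energy balance: absorbed = emitted ⇒ πR²·S(1−A) = 4πR²·σT_eq⁴, so T_eq⁴ = S(1−A)/(4σ).
T_eq = [2830 × 0.55 / (4 × 5.67×10⁻⁸)]^(1/4) = (6.86×10⁹)^(1/4) = 288 K.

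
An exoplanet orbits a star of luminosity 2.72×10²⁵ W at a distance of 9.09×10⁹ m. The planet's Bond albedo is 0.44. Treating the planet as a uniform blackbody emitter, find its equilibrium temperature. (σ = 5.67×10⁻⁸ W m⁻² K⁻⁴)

T_eq ≈ 504 K

Flux: S = L/(4πd²) = 2.72×10²⁵/(4π×(9.09×10⁹)²) = 2.62×10⁴ W m⁻².
Energy balance: absorbed = emitted ⇒ πR²·S(1−A) = 4πR²·σT_eq⁴, so T_eq⁴ = S(1−A)/(4σ).
T_eq = [2.62×10⁴ × 0.56 / (4 × 5.67×10⁻⁸)]^(1/4) = (6.47×10¹⁰)^(1/4) = 504 K.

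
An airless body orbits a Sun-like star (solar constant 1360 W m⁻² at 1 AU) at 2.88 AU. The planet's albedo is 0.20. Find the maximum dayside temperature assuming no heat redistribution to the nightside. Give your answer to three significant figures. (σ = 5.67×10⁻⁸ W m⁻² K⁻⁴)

T_ss ≈ 219 K

Flux at 2.88 AU: S = 1360/2.88² = 164 W m⁻².
With no redistribution each surface element balances locally: S(1−A) = σT⁴.
T = [164 × 0.80 / 5.67×10⁻⁸]^(1/4) = (2.31×10⁹)^(1/4) = 219 K.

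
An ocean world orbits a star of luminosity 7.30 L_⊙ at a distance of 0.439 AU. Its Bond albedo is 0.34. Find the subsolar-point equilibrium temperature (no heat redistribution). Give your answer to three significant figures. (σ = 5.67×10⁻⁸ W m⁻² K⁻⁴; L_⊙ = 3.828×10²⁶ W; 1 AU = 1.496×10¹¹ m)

d = 0.439 AU = 6.57×10¹⁰ m.
L = 7.30 × 3.828×10²⁶ = 2.79×10²⁷ W.
Flux: S = L/(4πd²) = 2.79×10²⁷/(4π×(6.57×10¹⁰)²) = 5.16×10⁴ W m⁻².
At the subsolar point the surface absorbs S(1−A) and emits σT⁴ per unit area — no factor of 4, since only the local patch is in balance.
T = [5.16×10⁴ × 0.66 / 5.67×10⁻⁸]^(1/4) = (6.00×10¹¹)^(1/4) = 880 K.

T_ss ≈ 880 K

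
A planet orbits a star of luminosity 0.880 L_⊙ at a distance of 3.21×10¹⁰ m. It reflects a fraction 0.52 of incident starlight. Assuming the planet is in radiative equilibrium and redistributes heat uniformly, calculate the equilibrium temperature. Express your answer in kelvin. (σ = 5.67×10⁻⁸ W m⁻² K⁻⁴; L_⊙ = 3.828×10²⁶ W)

T_eq ≈ 484 K

L = 0.880 × 3.828×10²⁶ = 3.37×10²⁶ W.
Flux: S = L/(4πd²) = 3.37×10²⁶/(4π×(3.21×10¹⁰)²) = 2.60×10⁴ W m⁻².
Energy balance: absorbed = emitted ⇒ πR²·S(1−A) = 4πR²·σT_eq⁴, so T_eq⁴ = S(1−A)/(4σ).
T_eq = [2.60×10⁴ × 0.48 / (4 × 5.67×10⁻⁸)]^(1/4) = (5.51×10¹⁰)^(1/4) = 484 K.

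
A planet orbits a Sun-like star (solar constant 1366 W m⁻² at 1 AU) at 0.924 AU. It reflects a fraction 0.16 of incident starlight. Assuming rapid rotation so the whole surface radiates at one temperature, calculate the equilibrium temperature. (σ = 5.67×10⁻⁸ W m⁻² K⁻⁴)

T_eq ≈ 277 K

Flux at 0.924 AU: S = 1366/0.924² = 1600 W m⁻².
Energy balance: absorbed = emitted ⇒ πR²·S(1−A) = 4πR²·σT_eq⁴, so T_eq⁴ = S(1−A)/(4σ).
T_eq = [1600 × 0.84 / (4 × 5.67×10⁻⁸)]^(1/4) = (5.93×10⁹)^(1/4) = 277 K.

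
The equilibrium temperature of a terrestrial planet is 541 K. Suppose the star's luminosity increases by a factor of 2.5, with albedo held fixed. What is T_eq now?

T_eq ∝ L^(1/4) · d^(−1/2).
T′ = 541 × 2.5^(1/4) = 680 K.

T_eq ≈ 680 K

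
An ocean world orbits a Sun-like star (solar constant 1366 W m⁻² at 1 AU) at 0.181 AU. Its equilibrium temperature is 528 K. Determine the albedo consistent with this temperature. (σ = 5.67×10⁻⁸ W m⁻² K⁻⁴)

A ≈ 0.58

Flux at 0.181 AU: S = 1366/0.181² = 4.17×10⁴ W m⁻².
From T_eq⁴ = S(1−A)/(4σ): 1−A = 4σT_eq⁴/S.
1−A = 4 × 5.67×10⁻⁸ × (528)⁴ / 4.17×10⁴ = 0.423.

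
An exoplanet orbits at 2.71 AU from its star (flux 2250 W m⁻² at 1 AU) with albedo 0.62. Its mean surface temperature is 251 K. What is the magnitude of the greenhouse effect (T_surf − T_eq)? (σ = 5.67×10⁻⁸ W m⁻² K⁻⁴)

S = 2250/2.71² = 306.4 W m⁻².
T_eq = [S(1−A)/(4σ)]^(1/4) = [306.4×0.38/(4×5.67×10⁻⁸)]^(1/4) = 150.5 K.
ΔT = T_surf − T_eq = 251 − 150.5.

ΔT ≈ 100.5 K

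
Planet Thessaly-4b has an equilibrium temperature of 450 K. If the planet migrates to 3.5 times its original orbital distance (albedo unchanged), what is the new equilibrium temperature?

T_eq ≈ 241 K

T_eq ∝ L^(1/4) · d^(−1/2).
T′ = 450 / 3.5^(1/2) = 241 K.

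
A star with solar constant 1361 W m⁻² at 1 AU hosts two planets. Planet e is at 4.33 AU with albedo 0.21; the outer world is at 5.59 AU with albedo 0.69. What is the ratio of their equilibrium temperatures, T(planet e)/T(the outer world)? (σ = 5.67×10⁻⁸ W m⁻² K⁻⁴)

T₁/T₂ ≈ 1.436

T_eq = [S₀(1−A)/(4σd²)]^(1/4), so T ∝ (1−A)^(1/4) / √d.
T₁ = [1361×0.79/(4×5.67×10⁻⁸×4.33²)]^(1/4) = 126.10 K.
T₂ = [1361×0.31/(4×5.67×10⁻⁸×5.59²)]^(1/4) = 87.84 K.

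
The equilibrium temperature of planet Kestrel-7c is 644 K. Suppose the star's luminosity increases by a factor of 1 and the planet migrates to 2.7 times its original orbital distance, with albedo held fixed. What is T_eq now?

T_eq ∝ L^(1/4) · d^(−1/2).
T′ = 644 × 1^(1/4) / 2.7^(1/2) = 392 K.

T_eq ≈ 392 K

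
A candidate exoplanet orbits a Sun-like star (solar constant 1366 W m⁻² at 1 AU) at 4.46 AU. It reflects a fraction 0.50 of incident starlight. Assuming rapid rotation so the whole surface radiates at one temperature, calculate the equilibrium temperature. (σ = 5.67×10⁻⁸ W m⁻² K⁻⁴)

T_eq ≈ 111 K

Flux at 4.46 AU: S = 1366/4.46² = 68.7 W m⁻².
Energy balance: absorbed = emitted ⇒ πR²·S(1−A) = 4πR²·σT_eq⁴, so T_eq⁴ = S(1−A)/(4σ).
T_eq = [68.7 × 0.50 / (4 × 5.67×10⁻⁸)]^(1/4) = (1.51×10⁸)^(1/4) = 111 K.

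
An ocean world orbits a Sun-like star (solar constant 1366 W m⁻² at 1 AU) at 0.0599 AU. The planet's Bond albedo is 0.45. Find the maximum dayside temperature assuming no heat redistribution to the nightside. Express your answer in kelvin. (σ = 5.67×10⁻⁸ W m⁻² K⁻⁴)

T_ss ≈ 1390 K

Flux at 0.0599 AU: S = 1366/0.0599² = 3.81×10⁵ W m⁻².
With no redistribution each surface element balances locally: S(1−A) = σT⁴.
T = [3.81×10⁵ × 0.55 / 5.67×10⁻⁸]^(1/4) = (3.69×10¹²)^(1/4) = 1390 K.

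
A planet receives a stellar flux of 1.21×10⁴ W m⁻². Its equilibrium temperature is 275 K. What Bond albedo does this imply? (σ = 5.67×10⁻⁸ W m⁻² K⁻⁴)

A ≈ 0.89

From T_eq⁴ = S(1−A)/(4σ): 1−A = 4σT_eq⁴/S.
1−A = 4 × 5.67×10⁻⁸ × (275)⁴ / 1.21×10⁴ = 0.107.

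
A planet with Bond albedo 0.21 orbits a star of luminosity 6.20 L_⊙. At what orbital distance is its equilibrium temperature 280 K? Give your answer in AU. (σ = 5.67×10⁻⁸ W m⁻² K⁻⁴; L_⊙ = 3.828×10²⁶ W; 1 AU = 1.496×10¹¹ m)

L = 6.20 × 3.828×10²⁶ = 2.37×10²⁷ W.
From T_eq⁴ = L(1−A)/(16πσd²): d = √[L(1−A)/(16πσT_eq⁴)].
d = √[2.37×10²⁷ × 0.79 / (16π × 5.67×10⁻⁸ × (280)⁴)] = 3.27×10¹¹ m = 2.19 AU.

d ≈ 2.19 AU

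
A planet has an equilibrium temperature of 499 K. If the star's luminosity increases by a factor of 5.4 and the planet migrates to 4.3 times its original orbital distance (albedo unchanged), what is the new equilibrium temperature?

T_eq ≈ 367 K

T_eq ∝ L^(1/4) · d^(−1/2).
T′ = 499 × 5.4^(1/4) / 4.3^(1/2) = 367 K.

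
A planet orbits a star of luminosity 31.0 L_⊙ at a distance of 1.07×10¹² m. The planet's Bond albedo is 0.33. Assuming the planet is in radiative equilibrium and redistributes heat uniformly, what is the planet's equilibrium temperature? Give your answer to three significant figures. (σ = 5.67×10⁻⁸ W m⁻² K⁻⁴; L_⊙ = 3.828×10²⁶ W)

T_eq ≈ 222 K

L = 31.0 × 3.828×10²⁶ = 1.19×10²⁸ W.
Flux: S = L/(4πd²) = 1.19×10²⁸/(4π×(1.07×10¹²)²) = 825 W m⁻².
Energy balance: absorbed = emitted ⇒ πR²·S(1−A) = 4πR²·σT_eq⁴, so T_eq⁴ = S(1−A)/(4σ).
T_eq = [825 × 0.67 / (4 × 5.67×10⁻⁸)]^(1/4) = (2.44×10⁹)^(1/4) = 222 K.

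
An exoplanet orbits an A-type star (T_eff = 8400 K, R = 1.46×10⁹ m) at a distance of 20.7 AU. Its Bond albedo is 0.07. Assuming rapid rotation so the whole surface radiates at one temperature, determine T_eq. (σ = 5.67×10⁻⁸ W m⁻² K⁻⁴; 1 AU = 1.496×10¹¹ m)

d = 20.7 AU = 3.10×10¹² m.
L = 4πR_⋆²σT_⋆⁴ = 4π(1.46×10⁹)² × 5.67×10⁻⁸ × (8400)⁴ = 7.56×10²⁷ W.
S = L/(4πd²) = 62.7 W m⁻².
Energy balance: absorbed = emitted ⇒ πR²·S(1−A) = 4πR²·σT_eq⁴, so T_eq⁴ = S(1−A)/(4σ).
T_eq = [62.7 × 0.93 / (4 × 5.67×10⁻⁸)]^(1/4) = (2.57×10⁸)^(1/4) = 127 K.

T_eq ≈ 127 K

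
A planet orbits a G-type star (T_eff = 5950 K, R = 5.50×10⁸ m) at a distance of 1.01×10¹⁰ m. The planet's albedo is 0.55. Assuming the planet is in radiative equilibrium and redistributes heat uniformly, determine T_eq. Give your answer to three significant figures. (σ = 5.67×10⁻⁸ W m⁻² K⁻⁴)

T_eq ≈ 804 K

L = 4πR_⋆²σT_⋆⁴ = 4π(5.50×10⁸)² × 5.67×10⁻⁸ × (5950)⁴ = 2.70×10²⁶ W.
S = L/(4πd²) = 2.11×10⁵ W m⁻².
Energy balance: absorbed = emitted ⇒ πR²·S(1−A) = 4πR²·σT_eq⁴, so T_eq⁴ = S(1−A)/(4σ).
T_eq = [2.11×10⁵ × 0.45 / (4 × 5.67×10⁻⁸)]^(1/4) = (4.18×10¹¹)^(1/4) = 804 K.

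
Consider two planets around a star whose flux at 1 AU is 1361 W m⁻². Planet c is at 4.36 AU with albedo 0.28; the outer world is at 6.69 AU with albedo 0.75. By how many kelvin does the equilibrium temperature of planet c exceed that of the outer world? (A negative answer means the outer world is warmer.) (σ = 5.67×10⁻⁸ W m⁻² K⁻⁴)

ΔT ≈ 46.7 K

T_eq = [S₀(1−A)/(4σd²)]^(1/4), so T ∝ (1−A)^(1/4) / √d.
T₁ = [1361×0.72/(4×5.67×10⁻⁸×4.36²)]^(1/4) = 122.78 K.
T₂ = [1361×0.25/(4×5.67×10⁻⁸×6.69²)]^(1/4) = 76.09 K.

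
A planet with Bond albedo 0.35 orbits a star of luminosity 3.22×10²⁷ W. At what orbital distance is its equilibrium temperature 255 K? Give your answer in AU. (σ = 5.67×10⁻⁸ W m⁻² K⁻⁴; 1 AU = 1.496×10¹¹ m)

From T_eq⁴ = L(1−A)/(16πσd²): d = √[L(1−A)/(16πσT_eq⁴)].
d = √[3.22×10²⁷ × 0.65 / (16π × 5.67×10⁻⁸ × (255)⁴)] = 4.17×10¹¹ m = 2.79 AU.

d ≈ 2.79 AU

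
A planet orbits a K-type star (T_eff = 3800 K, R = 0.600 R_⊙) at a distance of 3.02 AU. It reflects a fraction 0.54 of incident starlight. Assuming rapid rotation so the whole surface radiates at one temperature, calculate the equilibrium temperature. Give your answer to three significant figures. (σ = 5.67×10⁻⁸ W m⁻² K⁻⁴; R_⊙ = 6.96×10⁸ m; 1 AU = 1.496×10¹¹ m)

R_⋆ = 0.600 × 6.96×10⁸ = 4.18×10⁸ m.
d = 3.02 AU = 4.52×10¹¹ m.
L = 4πR_⋆²σT_⋆⁴ = 4π(4.18×10⁸)² × 5.67×10⁻⁸ × (3800)⁴ = 2.59×10²⁵ W.
S = L/(4πd²) = 10.1 W m⁻².
Energy balance: absorbed = emitted ⇒ πR²·S(1−A) = 4πR²·σT_eq⁴, so T_eq⁴ = S(1−A)/(4σ).
T_eq = [10.1 × 0.46 / (4 × 5.67×10⁻⁸)]^(1/4) = (2.05×10⁷)^(1/4) = 67.3 K.

T_eq ≈ 67.3 K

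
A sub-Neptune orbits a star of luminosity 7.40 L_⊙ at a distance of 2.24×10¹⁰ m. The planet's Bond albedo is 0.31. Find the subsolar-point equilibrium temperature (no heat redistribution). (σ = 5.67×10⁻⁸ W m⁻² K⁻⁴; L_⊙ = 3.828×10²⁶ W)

T_ss ≈ 1530 K

L = 7.40 × 3.828×10²⁶ = 2.83×10²⁷ W.
Flux: S = L/(4πd²) = 2.83×10²⁷/(4π×(2.24×10¹⁰)²) = 4.49×10⁵ W m⁻².
At the subsolar point the surface absorbs S(1−A) and emits σT⁴ per unit area — no factor of 4, since only the local patch is in balance.
T = [4.49×10⁵ × 0.69 / 5.67×10⁻⁸]^(1/4) = (5.47×10¹²)^(1/4) = 1530 K.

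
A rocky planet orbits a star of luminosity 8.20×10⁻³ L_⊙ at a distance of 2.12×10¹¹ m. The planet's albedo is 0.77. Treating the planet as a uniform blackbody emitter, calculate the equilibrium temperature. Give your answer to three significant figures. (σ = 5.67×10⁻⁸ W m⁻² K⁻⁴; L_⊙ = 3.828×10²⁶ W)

T_eq ≈ 48.7 K

L = 8.20×10⁻³ × 3.828×10²⁶ = 3.14×10²⁴ W.
Flux: S = L/(4πd²) = 3.14×10²⁴/(4π×(2.12×10¹¹)²) = 5.56 W m⁻².
Energy balance: absorbed = emitted ⇒ πR²·S(1−A) = 4πR²·σT_eq⁴, so T_eq⁴ = S(1−A)/(4σ).
T_eq = [5.56 × 0.23 / (4 × 5.67×10⁻⁸)]^(1/4) = (5.64×10⁶)^(1/4) = 48.7 K.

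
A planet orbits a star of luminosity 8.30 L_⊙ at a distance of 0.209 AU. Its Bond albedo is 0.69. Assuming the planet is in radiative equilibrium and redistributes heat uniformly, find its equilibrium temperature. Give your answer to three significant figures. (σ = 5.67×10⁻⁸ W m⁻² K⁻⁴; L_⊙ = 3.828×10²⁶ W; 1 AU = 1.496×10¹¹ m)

T_eq ≈ 771 K

d = 0.209 AU = 3.13×10¹⁰ m.
L = 8.30 × 3.828×10²⁶ = 3.18×10²⁷ W.
Flux: S = L/(4πd²) = 3.18×10²⁷/(4π×(3.13×10¹⁰)²) = 2.59×10⁵ W m⁻².
Energy balance: absorbed = emitted ⇒ πR²·S(1−A) = 4πR²·σT_eq⁴, so T_eq⁴ = S(1−A)/(4σ).
T_eq = [2.59×10⁵ × 0.31 / (4 × 5.67×10⁻⁸)]^(1/4) = (3.54×10¹¹)^(1/4) = 771 K.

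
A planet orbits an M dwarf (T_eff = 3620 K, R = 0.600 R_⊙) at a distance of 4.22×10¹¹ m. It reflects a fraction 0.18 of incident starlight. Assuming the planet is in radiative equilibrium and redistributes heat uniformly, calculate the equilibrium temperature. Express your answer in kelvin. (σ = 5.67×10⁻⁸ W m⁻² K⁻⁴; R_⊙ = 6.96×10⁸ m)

R_⋆ = 0.600 × 6.96×10⁸ = 4.18×10⁸ m.
L = 4πR_⋆²σT_⋆⁴ = 4π(4.18×10⁸)² × 5.67×10⁻⁸ × (3620)⁴ = 2.13×10²⁵ W.
S = L/(4πd²) = 9.53 W m⁻².
Energy balance: absorbed = emitted ⇒ πR²·S(1−A) = 4πR²·σT_eq⁴, so T_eq⁴ = S(1−A)/(4σ).
T_eq = [9.53 × 0.82 / (4 × 5.67×10⁻⁸)]^(1/4) = (3.45×10⁷)^(1/4) = 76.6 K.

T_eq ≈ 76.6 K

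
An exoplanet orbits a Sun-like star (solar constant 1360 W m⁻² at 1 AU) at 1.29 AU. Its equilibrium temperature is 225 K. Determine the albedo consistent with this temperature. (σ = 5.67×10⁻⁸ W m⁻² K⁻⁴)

Flux at 1.29 AU: S = 1360/1.29² = 817 W m⁻².
From T_eq⁴ = S(1−A)/(4σ): 1−A = 4σT_eq⁴/S.
1−A = 4 × 5.67×10⁻⁸ × (225)⁴ / 817 = 0.711.

A ≈ 0.29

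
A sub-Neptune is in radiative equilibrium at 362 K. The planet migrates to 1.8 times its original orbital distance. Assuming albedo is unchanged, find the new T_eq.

T_eq ≈ 270 K

T_eq ∝ L^(1/4) · d^(−1/2).
T′ = 362 / 1.8^(1/2) = 270 K.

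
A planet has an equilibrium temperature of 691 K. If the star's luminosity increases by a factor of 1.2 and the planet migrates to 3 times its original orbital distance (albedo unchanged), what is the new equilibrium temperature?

T_eq ∝ L^(1/4) · d^(−1/2).
T′ = 691 × 1.2^(1/4) / 3^(1/2) = 418 K.

T_eq ≈ 418 K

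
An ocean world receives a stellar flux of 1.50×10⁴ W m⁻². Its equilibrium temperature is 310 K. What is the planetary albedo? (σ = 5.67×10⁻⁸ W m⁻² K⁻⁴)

A ≈ 0.86

From T_eq⁴ = S(1−A)/(4σ): 1−A = 4σT_eq⁴/S.
1−A = 4 × 5.67×10⁻⁸ × (310)⁴ / 1.50×10⁴ = 0.140.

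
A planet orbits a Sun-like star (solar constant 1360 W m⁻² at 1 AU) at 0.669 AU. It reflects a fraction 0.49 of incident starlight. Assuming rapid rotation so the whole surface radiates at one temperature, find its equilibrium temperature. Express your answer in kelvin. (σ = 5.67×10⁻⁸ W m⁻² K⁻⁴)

T_eq ≈ 288 K

Flux at 0.669 AU: S = 1360/0.669² = 3040 W m⁻².
Energy balance: absorbed = emitted ⇒ πR²·S(1−A) = 4πR²·σT_eq⁴, so T_eq⁴ = S(1−A)/(4σ).
T_eq = [3040 × 0.51 / (4 × 5.67×10⁻⁸)]^(1/4) = (6.83×10⁹)^(1/4) = 288 K.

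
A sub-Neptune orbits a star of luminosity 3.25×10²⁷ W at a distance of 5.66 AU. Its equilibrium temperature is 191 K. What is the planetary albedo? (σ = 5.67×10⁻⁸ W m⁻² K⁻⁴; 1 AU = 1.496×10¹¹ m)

d = 5.66 AU = 8.47×10¹¹ m.
Flux: S = L/(4πd²) = 3.25×10²⁷/(4π×(8.47×10¹¹)²) = 361 W m⁻².
From T_eq⁴ = S(1−A)/(4σ): 1−A = 4σT_eq⁴/S.
1−A = 4 × 5.67×10⁻⁸ × (191)⁴ / 361 = 0.837.

A ≈ 0.16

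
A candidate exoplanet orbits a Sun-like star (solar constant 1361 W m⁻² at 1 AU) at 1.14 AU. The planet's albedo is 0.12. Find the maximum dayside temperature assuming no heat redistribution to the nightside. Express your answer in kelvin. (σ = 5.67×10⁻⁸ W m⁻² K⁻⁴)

T_ss ≈ 357 K

Flux at 1.14 AU: S = 1361/1.14² = 1050 W m⁻².
With no redistribution each surface element balances locally: S(1−A) = σT⁴.
T = [1050 × 0.88 / 5.67×10⁻⁸]^(1/4) = (1.63×10¹⁰)^(1/4) = 357 K.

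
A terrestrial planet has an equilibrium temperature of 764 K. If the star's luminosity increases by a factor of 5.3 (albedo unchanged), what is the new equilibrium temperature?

T_eq ≈ 1160 K

T_eq ∝ L^(1/4) · d^(−1/2).
T′ = 764 × 5.3^(1/4) = 1160 K.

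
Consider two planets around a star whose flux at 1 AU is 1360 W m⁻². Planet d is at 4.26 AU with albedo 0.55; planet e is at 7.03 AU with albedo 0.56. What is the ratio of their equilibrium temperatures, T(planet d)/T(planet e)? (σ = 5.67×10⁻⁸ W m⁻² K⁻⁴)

T_eq = [S₀(1−A)/(4σd²)]^(1/4), so T ∝ (1−A)^(1/4) / √d.
T₁ = [1360×0.45/(4×5.67×10⁻⁸×4.26²)]^(1/4) = 110.43 K.
T₂ = [1360×0.44/(4×5.67×10⁻⁸×7.03²)]^(1/4) = 85.48 K.

T₁/T₂ ≈ 1.292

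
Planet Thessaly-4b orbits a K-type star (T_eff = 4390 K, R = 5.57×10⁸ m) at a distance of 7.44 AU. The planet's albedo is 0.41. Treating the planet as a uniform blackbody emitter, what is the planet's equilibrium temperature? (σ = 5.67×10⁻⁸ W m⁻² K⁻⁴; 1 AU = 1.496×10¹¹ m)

d = 7.44 AU = 1.11×10¹² m.
L = 4πR_⋆²σT_⋆⁴ = 4π(5.57×10⁸)² × 5.67×10⁻⁸ × (4390)⁴ = 8.21×10²⁵ W.
S = L/(4πd²) = 5.27 W m⁻².
Energy balance: absorbed = emitted ⇒ πR²·S(1−A) = 4πR²·σT_eq⁴, so T_eq⁴ = S(1−A)/(4σ).
T_eq = [5.27 × 0.59 / (4 × 5.67×10⁻⁸)]^(1/4) = (1.37×10⁷)^(1/4) = 60.9 K.

T_eq ≈ 60.9 K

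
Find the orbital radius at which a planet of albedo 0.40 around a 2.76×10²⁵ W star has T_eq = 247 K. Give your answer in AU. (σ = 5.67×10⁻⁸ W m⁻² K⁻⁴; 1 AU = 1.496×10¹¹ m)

From T_eq⁴ = L(1−A)/(16πσd²): d = √[L(1−A)/(16πσT_eq⁴)].
d = √[2.76×10²⁵ × 0.60 / (16π × 5.67×10⁻⁸ × (247)⁴)] = 3.95×10¹⁰ m = 0.264 AU.

d ≈ 0.264 AU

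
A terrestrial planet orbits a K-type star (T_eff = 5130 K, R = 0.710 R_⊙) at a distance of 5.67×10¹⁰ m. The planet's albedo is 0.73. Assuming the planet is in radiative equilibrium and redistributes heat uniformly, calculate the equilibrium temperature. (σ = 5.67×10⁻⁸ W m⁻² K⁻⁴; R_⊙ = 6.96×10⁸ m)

R_⋆ = 0.710 × 6.96×10⁸ = 4.94×10⁸ m.
L = 4πR_⋆²σT_⋆⁴ = 4π(4.94×10⁸)² × 5.67×10⁻⁸ × (5130)⁴ = 1.21×10²⁶ W.
S = L/(4πd²) = 2980 W m⁻².
Energy balance: absorbed = emitted ⇒ πR²·S(1−A) = 4πR²·σT_eq⁴, so T_eq⁴ = S(1−A)/(4σ).
T_eq = [2980 × 0.27 / (4 × 5.67×10⁻⁸)]^(1/4) = (3.55×10⁹)^(1/4) = 244 K.

T_eq ≈ 244 K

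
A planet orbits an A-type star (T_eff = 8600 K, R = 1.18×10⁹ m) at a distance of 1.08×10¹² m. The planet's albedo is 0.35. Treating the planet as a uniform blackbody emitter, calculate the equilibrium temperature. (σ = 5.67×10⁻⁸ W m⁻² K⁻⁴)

L = 4πR_⋆²σT_⋆⁴ = 4π(1.18×10⁹)² × 5.67×10⁻⁸ × (8600)⁴ = 5.43×10²⁷ W.
S = L/(4πd²) = 370 W m⁻².
Energy balance: absorbed = emitted ⇒ πR²·S(1−A) = 4πR²·σT_eq⁴, so T_eq⁴ = S(1−A)/(4σ).
T_eq = [370 × 0.65 / (4 × 5.67×10⁻⁸)]^(1/4) = (1.06×10⁹)^(1/4) = 180 K.

T_eq ≈ 180 K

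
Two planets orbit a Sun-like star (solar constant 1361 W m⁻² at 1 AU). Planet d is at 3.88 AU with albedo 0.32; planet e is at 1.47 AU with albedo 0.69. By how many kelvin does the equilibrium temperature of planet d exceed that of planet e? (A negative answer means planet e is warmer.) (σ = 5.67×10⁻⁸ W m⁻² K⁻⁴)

T_eq = [S₀(1−A)/(4σd²)]^(1/4), so T ∝ (1−A)^(1/4) / √d.
T₁ = [1361×0.68/(4×5.67×10⁻⁸×3.88²)]^(1/4) = 128.31 K.
T₂ = [1361×0.31/(4×5.67×10⁻⁸×1.47²)]^(1/4) = 171.29 K.

ΔT ≈ -43.0 K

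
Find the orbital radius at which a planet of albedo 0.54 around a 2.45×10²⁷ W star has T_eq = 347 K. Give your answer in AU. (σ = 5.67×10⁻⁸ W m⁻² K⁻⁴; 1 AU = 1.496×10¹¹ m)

From T_eq⁴ = L(1−A)/(16πσd²): d = √[L(1−A)/(16πσT_eq⁴)].
d = √[2.45×10²⁷ × 0.46 / (16π × 5.67×10⁻⁸ × (347)⁴)] = 1.65×10¹¹ m = 1.10 AU.

d ≈ 1.10 AU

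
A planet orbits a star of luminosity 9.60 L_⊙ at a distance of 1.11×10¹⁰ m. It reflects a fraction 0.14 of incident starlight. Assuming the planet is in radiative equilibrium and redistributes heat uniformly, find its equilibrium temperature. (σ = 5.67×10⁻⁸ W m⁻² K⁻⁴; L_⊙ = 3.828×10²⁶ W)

T_eq ≈ 1730 K

L = 9.60 × 3.828×10²⁶ = 3.67×10²⁷ W.
Flux: S = L/(4πd²) = 3.67×10²⁷/(4π×(1.11×10¹⁰)²) = 2.37×10⁶ W m⁻².
Energy balance: absorbed = emitted ⇒ πR²·S(1−A) = 4πR²·σT_eq⁴, so T_eq⁴ = S(1−A)/(4σ).
T_eq = [2.37×10⁶ × 0.86 / (4 × 5.67×10⁻⁸)]^(1/4) = (9.00×10¹²)^(1/4) = 1730 K.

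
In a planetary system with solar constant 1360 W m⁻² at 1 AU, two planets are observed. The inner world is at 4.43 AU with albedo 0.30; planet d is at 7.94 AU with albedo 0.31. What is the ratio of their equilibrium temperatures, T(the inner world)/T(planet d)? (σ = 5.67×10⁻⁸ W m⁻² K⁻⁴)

T₁/T₂ ≈ 1.344

T_eq = [S₀(1−A)/(4σd²)]^(1/4), so T ∝ (1−A)^(1/4) / √d.
T₁ = [1360×0.70/(4×5.67×10⁻⁸×4.43²)]^(1/4) = 120.93 K.
T₂ = [1360×0.69/(4×5.67×10⁻⁸×7.94²)]^(1/4) = 90.01 K.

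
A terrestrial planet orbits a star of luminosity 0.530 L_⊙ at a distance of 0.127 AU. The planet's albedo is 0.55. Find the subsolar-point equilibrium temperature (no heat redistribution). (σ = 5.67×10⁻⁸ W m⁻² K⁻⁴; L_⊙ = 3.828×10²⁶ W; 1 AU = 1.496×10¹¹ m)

d = 0.127 AU = 1.90×10¹⁰ m.
L = 0.530 × 3.828×10²⁶ = 2.03×10²⁶ W.
Flux: S = L/(4πd²) = 2.03×10²⁶/(4π×(1.90×10¹⁰)²) = 4.47×10⁴ W m⁻².
At the subsolar point the surface absorbs S(1−A) and emits σT⁴ per unit area — no factor of 4, since only the local patch is in balance.
T = [4.47×10⁴ × 0.45 / 5.67×10⁻⁸]^(1/4) = (3.55×10¹¹)^(1/4) = 772 K.

T_ss ≈ 772 K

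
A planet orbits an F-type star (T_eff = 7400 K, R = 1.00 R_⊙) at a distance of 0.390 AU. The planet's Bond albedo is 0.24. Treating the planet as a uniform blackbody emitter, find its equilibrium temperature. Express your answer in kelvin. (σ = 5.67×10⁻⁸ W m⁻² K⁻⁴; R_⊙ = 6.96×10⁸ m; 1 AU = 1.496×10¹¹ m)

R_⋆ = 1.00 × 6.96×10⁸ = 6.96×10⁸ m.
d = 0.390 AU = 5.83×10¹⁰ m.
L = 4πR_⋆²σT_⋆⁴ = 4π(6.96×10⁸)² × 5.67×10⁻⁸ × (7400)⁴ = 1.03×10²⁷ W.
S = L/(4πd²) = 2.42×10⁴ W m⁻².
Energy balance: absorbed = emitted ⇒ πR²·S(1−A) = 4πR²·σT_eq⁴, so T_eq⁴ = S(1−A)/(4σ).
T_eq = [2.42×10⁴ × 0.76 / (4 × 5.67×10⁻⁸)]^(1/4) = (8.11×10¹⁰)^(1/4) = 534 K.

T_eq ≈ 534 K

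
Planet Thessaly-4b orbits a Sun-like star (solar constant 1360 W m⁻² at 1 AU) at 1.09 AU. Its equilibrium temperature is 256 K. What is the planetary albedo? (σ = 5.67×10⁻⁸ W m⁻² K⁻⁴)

A ≈ 0.15

Flux at 1.09 AU: S = 1360/1.09² = 1140 W m⁻².
From T_eq⁴ = S(1−A)/(4σ): 1−A = 4σT_eq⁴/S.
1−A = 4 × 5.67×10⁻⁸ × (256)⁴ / 1140 = 0.851.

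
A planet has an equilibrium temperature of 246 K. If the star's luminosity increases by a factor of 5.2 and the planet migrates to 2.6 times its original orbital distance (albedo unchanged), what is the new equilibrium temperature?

T_eq ∝ L^(1/4) · d^(−1/2).
T′ = 246 × 5.2^(1/4) / 2.6^(1/2) = 230 K.

T_eq ≈ 230 K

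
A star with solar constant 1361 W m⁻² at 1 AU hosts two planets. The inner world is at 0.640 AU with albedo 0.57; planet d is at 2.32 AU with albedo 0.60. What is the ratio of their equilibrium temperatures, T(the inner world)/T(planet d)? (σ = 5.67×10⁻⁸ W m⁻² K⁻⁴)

T₁/T₂ ≈ 1.939

T_eq = [S₀(1−A)/(4σd²)]^(1/4), so T ∝ (1−A)^(1/4) / √d.
T₁ = [1361×0.43/(4×5.67×10⁻⁸×0.640²)]^(1/4) = 281.73 K.
T₂ = [1361×0.40/(4×5.67×10⁻⁸×2.32²)]^(1/4) = 145.32 K.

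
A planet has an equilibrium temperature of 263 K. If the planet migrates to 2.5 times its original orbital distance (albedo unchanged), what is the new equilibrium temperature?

T_eq ∝ L^(1/4) · d^(−1/2).
T′ = 263 / 2.5^(1/2) = 166 K.

T_eq ≈ 166 K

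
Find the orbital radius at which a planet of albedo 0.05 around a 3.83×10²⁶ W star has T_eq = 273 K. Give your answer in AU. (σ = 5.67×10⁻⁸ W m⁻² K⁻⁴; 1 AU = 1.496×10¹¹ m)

From T_eq⁴ = L(1−A)/(16πσd²): d = √[L(1−A)/(16πσT_eq⁴)].
d = √[3.83×10²⁶ × 0.95 / (16π × 5.67×10⁻⁸ × (273)⁴)] = 1.52×10¹¹ m = 1.01 AU.

d ≈ 1.01 AU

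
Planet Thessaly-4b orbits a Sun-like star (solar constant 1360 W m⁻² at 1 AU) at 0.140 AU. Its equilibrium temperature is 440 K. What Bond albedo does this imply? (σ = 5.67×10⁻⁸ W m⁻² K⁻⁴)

Flux at 0.140 AU: S = 1360/0.140² = 6.94×10⁴ W m⁻².
From T_eq⁴ = S(1−A)/(4σ): 1−A = 4σT_eq⁴/S.
1−A = 4 × 5.67×10⁻⁸ × (440)⁴ / 6.94×10⁴ = 0.123.

A ≈ 0.88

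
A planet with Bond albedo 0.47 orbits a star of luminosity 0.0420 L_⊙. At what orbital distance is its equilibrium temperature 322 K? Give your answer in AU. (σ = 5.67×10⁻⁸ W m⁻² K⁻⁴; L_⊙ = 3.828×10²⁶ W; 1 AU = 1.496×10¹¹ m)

d ≈ 0.111 AU

L = 0.0420 × 3.828×10²⁶ = 1.61×10²⁵ W.
From T_eq⁴ = L(1−A)/(16πσd²): d = √[L(1−A)/(16πσT_eq⁴)].
d = √[1.61×10²⁵ × 0.53 / (16π × 5.67×10⁻⁸ × (322)⁴)] = 1.67×10¹⁰ m = 0.111 AU.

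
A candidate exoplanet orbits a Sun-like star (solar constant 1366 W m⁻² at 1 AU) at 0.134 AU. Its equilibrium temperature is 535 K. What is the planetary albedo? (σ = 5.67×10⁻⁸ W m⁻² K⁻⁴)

A ≈ 0.76

Flux at 0.134 AU: S = 1366/0.134² = 7.61×10⁴ W m⁻².
From T_eq⁴ = S(1−A)/(4σ): 1−A = 4σT_eq⁴/S.
1−A = 4 × 5.67×10⁻⁸ × (535)⁴ / 7.61×10⁴ = 0.244.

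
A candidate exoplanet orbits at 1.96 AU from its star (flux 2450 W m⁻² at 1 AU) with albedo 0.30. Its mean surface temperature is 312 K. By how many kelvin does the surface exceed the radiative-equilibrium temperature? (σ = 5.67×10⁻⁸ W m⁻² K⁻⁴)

S = 2450/1.96² = 637.8 W m⁻².
T_eq = [S(1−A)/(4σ)]^(1/4) = [637.8×0.70/(4×5.67×10⁻⁸)]^(1/4) = 210.6 K.
ΔT = T_surf − T_eq = 312 − 210.6.

ΔT ≈ 101.4 K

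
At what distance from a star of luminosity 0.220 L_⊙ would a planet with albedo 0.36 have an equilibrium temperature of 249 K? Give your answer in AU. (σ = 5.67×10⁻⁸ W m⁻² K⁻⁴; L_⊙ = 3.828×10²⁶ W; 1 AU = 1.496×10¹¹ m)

L = 0.220 × 3.828×10²⁶ = 8.42×10²⁵ W.
From T_eq⁴ = L(1−A)/(16πσd²): d = √[L(1−A)/(16πσT_eq⁴)].
d = √[8.42×10²⁵ × 0.64 / (16π × 5.67×10⁻⁸ × (249)⁴)] = 7.01×10¹⁰ m = 0.469 AU.

d ≈ 0.469 AU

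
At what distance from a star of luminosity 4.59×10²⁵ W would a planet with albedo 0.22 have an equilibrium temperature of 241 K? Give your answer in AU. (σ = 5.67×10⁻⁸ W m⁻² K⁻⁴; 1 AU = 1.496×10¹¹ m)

From T_eq⁴ = L(1−A)/(16πσd²): d = √[L(1−A)/(16πσT_eq⁴)].
d = √[4.59×10²⁵ × 0.78 / (16π × 5.67×10⁻⁸ × (241)⁴)] = 6.10×10¹⁰ m = 0.408 AU.

d ≈ 0.408 AU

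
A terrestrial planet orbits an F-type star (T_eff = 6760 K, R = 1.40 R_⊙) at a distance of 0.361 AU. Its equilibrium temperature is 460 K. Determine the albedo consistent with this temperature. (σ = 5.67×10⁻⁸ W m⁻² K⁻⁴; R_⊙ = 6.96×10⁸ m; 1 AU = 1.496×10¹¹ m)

A ≈ 0.74

R_⋆ = 1.40 × 6.96×10⁸ = 9.74×10⁸ m.
d = 0.361 AU = 5.40×10¹⁰ m.
L = 4πR_⋆²σT_⋆⁴ = 4π(9.74×10⁸)² × 5.67×10⁻⁸ × (6760)⁴ = 1.41×10²⁷ W.
S = L/(4πd²) = 3.85×10⁴ W m⁻².
From T_eq⁴ = S(1−A)/(4σ): 1−A = 4σT_eq⁴/S.
1−A = 4 × 5.67×10⁻⁸ × (460)⁴ / 3.85×10⁴ = 0.263.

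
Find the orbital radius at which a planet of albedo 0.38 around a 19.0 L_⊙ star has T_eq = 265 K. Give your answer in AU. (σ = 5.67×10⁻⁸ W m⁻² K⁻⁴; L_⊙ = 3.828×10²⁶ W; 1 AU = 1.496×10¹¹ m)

L = 19.0 × 3.828×10²⁶ = 7.27×10²⁷ W.
From T_eq⁴ = L(1−A)/(16πσd²): d = √[L(1−A)/(16πσT_eq⁴)].
d = √[7.27×10²⁷ × 0.62 / (16π × 5.67×10⁻⁸ × (265)⁴)] = 5.66×10¹¹ m = 3.79 AU.

d ≈ 3.79 AU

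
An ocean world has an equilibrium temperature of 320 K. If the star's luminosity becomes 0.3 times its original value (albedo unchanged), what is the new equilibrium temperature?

T_eq ≈ 237 K

T_eq ∝ L^(1/4) · d^(−1/2).
T′ = 320 × 0.3^(1/4) = 237 K.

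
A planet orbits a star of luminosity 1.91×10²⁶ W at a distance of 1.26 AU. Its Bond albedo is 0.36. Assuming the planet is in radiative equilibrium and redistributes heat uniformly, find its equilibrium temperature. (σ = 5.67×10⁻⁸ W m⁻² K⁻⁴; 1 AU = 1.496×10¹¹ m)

d = 1.26 AU = 1.88×10¹¹ m.
Flux: S = L/(4πd²) = 1.91×10²⁶/(4π×(1.88×10¹¹)²) = 428 W m⁻².
Energy balance: absorbed = emitted ⇒ πR²·S(1−A) = 4πR²·σT_eq⁴, so T_eq⁴ = S(1−A)/(4σ).
T_eq = [428 × 0.64 / (4 × 5.67×10⁻⁸)]^(1/4) = (1.21×10⁹)^(1/4) = 186 K.

T_eq ≈ 186 K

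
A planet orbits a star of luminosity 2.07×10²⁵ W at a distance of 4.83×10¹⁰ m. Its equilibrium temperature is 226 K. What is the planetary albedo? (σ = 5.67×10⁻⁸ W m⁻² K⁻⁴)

Flux: S = L/(4πd²) = 2.07×10²⁵/(4π×(4.83×10¹⁰)²) = 706 W m⁻².
From T_eq⁴ = S(1−A)/(4σ): 1−A = 4σT_eq⁴/S.
1−A = 4 × 5.67×10⁻⁸ × (226)⁴ / 706 = 0.838.

A ≈ 0.16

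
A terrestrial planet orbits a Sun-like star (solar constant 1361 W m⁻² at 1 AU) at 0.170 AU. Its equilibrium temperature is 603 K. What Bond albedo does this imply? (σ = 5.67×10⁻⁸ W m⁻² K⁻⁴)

Flux at 0.170 AU: S = 1361/0.170² = 4.71×10⁴ W m⁻².
From T_eq⁴ = S(1−A)/(4σ): 1−A = 4σT_eq⁴/S.
1−A = 4 × 5.67×10⁻⁸ × (603)⁴ / 4.71×10⁴ = 0.637.

A ≈ 0.36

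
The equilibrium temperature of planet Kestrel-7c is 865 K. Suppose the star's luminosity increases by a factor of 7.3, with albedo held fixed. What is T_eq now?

T_eq ∝ L^(1/4) · d^(−1/2).
T′ = 865 × 7.3^(1/4) = 1420 K.

T_eq ≈ 1420 K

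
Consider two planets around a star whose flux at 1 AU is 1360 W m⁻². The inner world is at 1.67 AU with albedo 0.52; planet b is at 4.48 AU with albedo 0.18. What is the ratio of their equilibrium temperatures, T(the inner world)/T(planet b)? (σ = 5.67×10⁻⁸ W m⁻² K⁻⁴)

T_eq = [S₀(1−A)/(4σd²)]^(1/4), so T ∝ (1−A)^(1/4) / √d.
T₁ = [1360×0.48/(4×5.67×10⁻⁸×1.67²)]^(1/4) = 179.24 K.
T₂ = [1360×0.82/(4×5.67×10⁻⁸×4.48²)]^(1/4) = 125.11 K.

T₁/T₂ ≈ 1.433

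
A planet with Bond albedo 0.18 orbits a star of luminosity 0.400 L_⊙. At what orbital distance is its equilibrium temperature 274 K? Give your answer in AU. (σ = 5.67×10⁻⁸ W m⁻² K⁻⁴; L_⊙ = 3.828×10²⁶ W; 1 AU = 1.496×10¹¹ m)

d ≈ 0.591 AU

L = 0.400 × 3.828×10²⁶ = 1.53×10²⁶ W.
From T_eq⁴ = L(1−A)/(16πσd²): d = √[L(1−A)/(16πσT_eq⁴)].
d = √[1.53×10²⁶ × 0.82 / (16π × 5.67×10⁻⁸ × (274)⁴)] = 8.84×10¹⁰ m = 0.591 AU.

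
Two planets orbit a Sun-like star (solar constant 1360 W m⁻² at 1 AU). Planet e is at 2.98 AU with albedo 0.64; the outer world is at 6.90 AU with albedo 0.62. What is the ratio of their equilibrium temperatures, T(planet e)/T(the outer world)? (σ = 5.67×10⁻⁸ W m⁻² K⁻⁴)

T₁/T₂ ≈ 1.501

T_eq = [S₀(1−A)/(4σd²)]^(1/4), so T ∝ (1−A)^(1/4) / √d.
T₁ = [1360×0.36/(4×5.67×10⁻⁸×2.98²)]^(1/4) = 124.87 K.
T₂ = [1360×0.38/(4×5.67×10⁻⁸×6.90²)]^(1/4) = 83.18 K.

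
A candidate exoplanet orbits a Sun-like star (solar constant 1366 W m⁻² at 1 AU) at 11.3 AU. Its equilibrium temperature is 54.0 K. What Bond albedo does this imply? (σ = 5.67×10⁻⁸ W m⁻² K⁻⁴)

Flux at 11.3 AU: S = 1366/11.3² = 10.7 W m⁻².
From T_eq⁴ = S(1−A)/(4σ): 1−A = 4σT_eq⁴/S.
1−A = 4 × 5.67×10⁻⁸ × (54.0)⁴ / 10.7 = 0.180.

A ≈ 0.82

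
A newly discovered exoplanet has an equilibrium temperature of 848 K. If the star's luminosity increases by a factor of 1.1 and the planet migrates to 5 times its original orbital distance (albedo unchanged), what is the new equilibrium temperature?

T_eq ∝ L^(1/4) · d^(−1/2).
T′ = 848 × 1.1^(1/4) / 5^(1/2) = 388 K.

T_eq ≈ 388 K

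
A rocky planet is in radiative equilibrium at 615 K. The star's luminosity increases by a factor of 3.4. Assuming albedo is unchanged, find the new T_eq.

T_eq ≈ 835 K

T_eq ∝ L^(1/4) · d^(−1/2).
T′ = 615 × 3.4^(1/4) = 835 K.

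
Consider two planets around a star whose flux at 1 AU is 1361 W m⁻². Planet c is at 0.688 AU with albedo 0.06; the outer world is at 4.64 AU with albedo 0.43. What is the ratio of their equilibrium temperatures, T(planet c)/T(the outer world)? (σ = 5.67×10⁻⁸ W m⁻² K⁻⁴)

T₁/T₂ ≈ 2.943

T_eq = [S₀(1−A)/(4σd²)]^(1/4), so T ∝ (1−A)^(1/4) / √d.
T₁ = [1361×0.94/(4×5.67×10⁻⁸×0.688²)]^(1/4) = 330.40 K.
T₂ = [1361×0.57/(4×5.67×10⁻⁸×4.64²)]^(1/4) = 112.27 K.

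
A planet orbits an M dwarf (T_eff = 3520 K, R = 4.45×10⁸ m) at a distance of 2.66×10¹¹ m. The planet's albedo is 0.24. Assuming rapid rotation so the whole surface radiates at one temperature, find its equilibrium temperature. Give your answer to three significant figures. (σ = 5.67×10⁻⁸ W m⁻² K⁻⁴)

T_eq ≈ 95.1 K

L = 4πR_⋆²σT_⋆⁴ = 4π(4.45×10⁸)² × 5.67×10⁻⁸ × (3520)⁴ = 2.17×10²⁵ W.
S = L/(4πd²) = 24.4 W m⁻².
Energy balance: absorbed = emitted ⇒ πR²·S(1−A) = 4πR²·σT_eq⁴, so T_eq⁴ = S(1−A)/(4σ).
T_eq = [24.4 × 0.76 / (4 × 5.67×10⁻⁸)]^(1/4) = (8.16×10⁷)^(1/4) = 95.1 K.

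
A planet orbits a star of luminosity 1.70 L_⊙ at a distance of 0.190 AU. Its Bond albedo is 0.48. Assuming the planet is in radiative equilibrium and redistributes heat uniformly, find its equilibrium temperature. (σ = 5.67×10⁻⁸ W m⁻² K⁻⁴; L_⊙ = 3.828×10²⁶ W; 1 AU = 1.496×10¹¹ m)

d = 0.190 AU = 2.84×10¹⁰ m.
L = 1.70 × 3.828×10²⁶ = 6.51×10²⁶ W.
Flux: S = L/(4πd²) = 6.51×10²⁶/(4π×(2.84×10¹⁰)²) = 6.41×10⁴ W m⁻².
Energy balance: absorbed = emitted ⇒ πR²·S(1−A) = 4πR²·σT_eq⁴, so T_eq⁴ = S(1−A)/(4σ).
T_eq = [6.41×10⁴ × 0.52 / (4 × 5.67×10⁻⁸)]^(1/4) = (1.47×10¹¹)^(1/4) = 619 K.

T_eq ≈ 619 K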